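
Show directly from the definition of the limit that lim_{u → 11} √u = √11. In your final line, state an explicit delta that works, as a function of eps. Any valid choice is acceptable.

delta = min(11, √11·eps)

Fix eps > 0. We want delta > 0 such that 0 < |u − 11| < delta implies |√u − √11| < eps.
Rationalise: √u − √11 = (u − 11)/(√u + √11), so |√u − √11| = |u − 11|/(√u + √11).
Restrict delta ≤ 11 so that |u − 11| < 11 forces u > 0, and then √u + √11 > √11.
Hence |√u − √11| < |u − 11|/√11, which is < eps once |u − 11| < √11·eps.
Take delta = min(11, √11·eps). If 0 < |u − 11| < delta then u > 0 and |√u − √11| < |u − 11|/√11 < eps.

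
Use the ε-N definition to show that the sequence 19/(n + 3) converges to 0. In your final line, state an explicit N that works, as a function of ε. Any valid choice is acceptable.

N = 19/ε

Let ε > 0. For n ≥ 1, |19/(n + 3) − 0| = 19/(n + 3) ≤ 19/n.
We need 19/n < ε, i.e. n > 19/ε.
Take N = 19/ε. If n > N then |19/(n + 3)| ≤ 19/n < ε.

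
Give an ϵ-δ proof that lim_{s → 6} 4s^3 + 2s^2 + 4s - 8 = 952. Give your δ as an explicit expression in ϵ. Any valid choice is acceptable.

Let ϵ > 0 be given. We want δ > 0 such that 0 < |s − 6| < δ implies |(4s^3 + 2s^2 + 4s - 8) − 952| < ϵ.
(4s^3 + 2s^2 + 4s - 8) − 952 = 4s^3 + 2s^2 + 4s - 960 = (s − 6)(4s^2 + 26s + 160).
So |(4s^3 + 2s^2 + 4s - 8) − 952| = |s − 6|·|4s^2 + 26s + 160|.
Assume first that |s − 6| < 1, so |s| < 7. Then |4s^2 + 26s + 160| ≤ 4·7^2 + 26·7 + 160 = 538.
Hence |(4s^3 + 2s^2 + 4s - 8) − 952| ≤ 538|s − 6| < ϵ provided |s − 6| < ϵ/538.
Choosing δ = min(1, ϵ/538) ensures both conditions, hence |(4s^3 + 2s^2 + 4s - 8) − 952| < ϵ.

δ = min(1, ϵ/538)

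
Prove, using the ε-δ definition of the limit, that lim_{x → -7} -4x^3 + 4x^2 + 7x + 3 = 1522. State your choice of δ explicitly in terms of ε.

Fix ε > 0. We want δ > 0 such that 0 < |x + 7| < δ implies |(-4x^3 + 4x^2 + 7x + 3) − 1522| < ε.
(-4x^3 + 4x^2 + 7x + 3) − 1522 = -4x^3 + 4x^2 + 7x - 1519 = (x + 7)(-4x^2 + 32x - 217).
So |(-4x^3 + 4x^2 + 7x + 3) − 1522| = |x + 7|·|-4x^2 + 32x - 217|.
Assume first that |x + 7| < 1, so |x| < 8. Then |-4x^2 + 32x - 217| ≤ 4·8^2 + 32·8 + 217 = 729.
Hence |(-4x^3 + 4x^2 + 7x + 3) − 1522| ≤ 729|x + 7| < ε provided |x + 7| < ε/729.
Take δ = min(1, ε/729). Then 0 < |x + 7| < δ gives both |x + 7| < 1 and |x + 7| < ε/729, so |(-4x^3 + 4x^2 + 7x + 3) − 1522| < ε.

δ = min(1, ε/729)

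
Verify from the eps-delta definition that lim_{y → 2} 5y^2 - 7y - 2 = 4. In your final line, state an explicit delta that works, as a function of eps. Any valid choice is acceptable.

Let eps > 0. We want delta > 0 such that 0 < |y − 2| < delta implies |(5y^2 - 7y - 2) − 4| < eps.
(5y^2 - 7y - 2) − 4 = 5y^2 - 7y - 6 = (y − 2)(5y + 3).
So |(5y^2 - 7y - 2) − 4| = |y − 2|·|5y + 3|.
Require delta ≤ 1. Then |y − 2| < 1 gives |y| < 3, and by the triangle inequality |5y + 3| ≤ 5·3 + 3 = 18.
Hence |(5y^2 - 7y - 2) − 4| ≤ 18|y − 2| < eps provided |y − 2| < eps/18.
Take delta = min(1, eps/18). Then 0 < |y − 2| < delta gives both |y − 2| < 1 and |y − 2| < eps/18, so |(5y^2 - 7y - 2) − 4| < eps.

delta = min(1, eps/18)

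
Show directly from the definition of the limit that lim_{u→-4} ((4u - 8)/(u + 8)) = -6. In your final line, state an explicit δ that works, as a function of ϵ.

δ = min(2, (1/5)ϵ)

Let ϵ > 0. We want δ > 0 with 0 < |u + 4| < δ ⇒ |(4u - 8)/(u + 8) + 6| < ϵ.
Combining over a common denominator, (4u - 8)/(u + 8) + 6 = [(4u - 8)·4 − (-24)·(u + 8)] / [4·(u + 8)] = 40(u + 4) / (4(u + 8)).
So |(4u - 8)/(u + 8) + 6| = 40|u + 4| / (4·|u + 8|).
Require δ ≤ 2, so |u + 8| ≥ |4| − |u + 4| > 4 − 2 = 2.
Hence |(4u - 8)/(u + 8) + 6| < 40|u + 4|/(4·2) = 5|u + 4|, which is < ϵ once |u + 4| < (1/5)ϵ.
Take δ = min(2, (1/5)ϵ). Then 0 < |u + 4| < δ forces both bounds, so |(4u - 8)/(u + 8) + 6| < ϵ.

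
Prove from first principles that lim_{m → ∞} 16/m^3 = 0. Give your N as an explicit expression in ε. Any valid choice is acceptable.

N = (16/ε)^{1/3}

Let ε > 0. For m ≥ 1, |16/m^3 − 0| = 16/m^3.
16/m^3 < ε ⇔ m^3 > 16/ε ⇔ m > (16/ε)^{1/3}.
Take N = (16/ε)^{1/3}. Then m > N implies 16/m^3 < ε.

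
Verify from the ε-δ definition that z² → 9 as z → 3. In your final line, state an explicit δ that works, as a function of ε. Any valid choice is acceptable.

Let ε > 0. We seek δ > 0 with 0 < |z − 3| < δ ⇒ |z² − 9| < ε.
Factor: z² − 9 = (z − 3)(z + 3), so |z² − 9| = |z − 3|·|z + 3|.
Restrict δ ≤ 2. Then |z − 3| < 2 gives |z| < 5, so by the triangle inequality |z + 3| ≤ 5 + 3 = 8.
Hence |z² − 9| ≤ 8|z − 3|, which is < ε once |z − 3| < ε/8.
Take δ = min(2, ε/8). If 0 < |z − 3| < δ then both bounds hold and |z² − 9| ≤ 8|z − 3| < 8·(ε/8) = ε.

δ = min(2, ε/8)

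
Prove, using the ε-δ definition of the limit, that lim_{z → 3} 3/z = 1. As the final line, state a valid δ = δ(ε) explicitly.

Let ε > 0. We seek δ > 0 such that 0 < |z − 3| < δ implies |3/z − 1| < ε.
|3/z − 1| = 3·|3 − z|/(3·|z|) = 3|z − 3|/(3|z|).
Require δ ≤ 3/2 so that |z| > 3 − 3/2 = 3/2, hence 3|z| > 9/2.
Then |3/z − 1| < 3|z − 3|/(9/2), which is < ε when |z − 3| < (3/2)ε.
Take δ = min(3/2, (3/2)ε). Then 0 < |z − 3| < δ gives both |z − 3| < 3/2 and |z − 3| < (3/2)ε, so |3/z − 1| < ε.

δ = min(3/2, (3/2)ε)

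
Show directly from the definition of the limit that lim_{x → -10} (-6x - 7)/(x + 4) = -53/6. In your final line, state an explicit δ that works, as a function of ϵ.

δ = min(3, (18/17)ϵ)

Fix ϵ > 0. We want δ > 0 with 0 < |x + 10| < δ ⇒ |(-6x - 7)/(x + 4) + 53/6| < ϵ.
Combining over a common denominator, (-6x - 7)/(x + 4) + 53/6 = [(-6x - 7)·(-6) − 53·(x + 4)] / [(-6)·(x + 4)] = -17(x + 10) / ((-6)(x + 4)).
So |(-6x - 7)/(x + 4) + 53/6| = 17|x + 10| / (6·|x + 4|).
Restrict δ ≤ 3. Then |x + 10| < 3 gives |x + 4| = |(x + 10) + (-6)| ≥ 6 − 3 = 3.
Hence |(-6x - 7)/(x + 4) + 53/6| < 17|x + 10|/(6·3) = (17/18)|x + 10|, which is < ϵ once |x + 10| < (18/17)ϵ.
Take δ = min(3, (18/17)ϵ). Then 0 < |x + 10| < δ forces both bounds, so |(-6x - 7)/(x + 4) + 53/6| < ϵ.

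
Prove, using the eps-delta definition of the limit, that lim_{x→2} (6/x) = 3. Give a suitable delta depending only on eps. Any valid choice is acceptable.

delta = min(1, (1/3)eps)

Let eps > 0. We seek delta > 0 such that 0 < |x − 2| < delta implies |6/x − 3| < eps.
|6/x − 3| = 6·|2 − x|/(2·|x|) = 6|x − 2|/(2|x|).
Restrict delta ≤ 1. Then |x − 2| < 1 gives |x| > 1, so 2|x| > 2.
Then |6/x − 3| < 6|x − 2|/2, which is < eps when |x − 2| < (1/3)eps.
Take delta = min(1, (1/3)eps). Then 0 < |x − 2| < delta gives both |x − 2| < 1 and |x − 2| < (1/3)eps, so |6/x − 3| < eps.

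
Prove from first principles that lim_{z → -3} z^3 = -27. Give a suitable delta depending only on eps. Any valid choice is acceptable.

Let eps > 0 be given. We seek delta > 0 with 0 < |z + 3| < delta ⇒ |z^3 + 27| < eps.
Factor: z^3 + 27 = (z + 3)(z^2 - 3z + 9), so |z^3 + 27| = |z + 3|·|z^2 - 3z + 9|.
Restrict delta ≤ 2. Then |z + 3| < 2 gives |z| < 5, so by the triangle inequality |z^2 - 3z + 9| ≤ 5^2 + 3·5 + 9 = 49.
Hence |z^3 + 27| ≤ 49|z + 3|, which is < eps once |z + 3| < eps/49.
Take delta = min(2, eps/49). If 0 < |z + 3| < delta then both bounds hold and |z^3 + 27| ≤ 49|z + 3| < 49·(eps/49) = eps.

delta = min(2, eps/49)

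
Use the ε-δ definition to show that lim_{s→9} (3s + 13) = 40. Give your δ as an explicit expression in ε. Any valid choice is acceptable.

Let ε > 0. We need δ > 0 so that 0 < |s − 9| < δ implies |(3s + 13) − 40| < ε.
Since (3s + 13) − 40 = 3(s − 9), we have |(3s + 13) − 40| = 3|s − 9|.
Thus it suffices that |s − 9| < ε/3.
Take δ = ε/3. If 0 < |s − 9| < δ then |(3s + 13) − 40| = 3|s − 9| < 3·(ε/3) = ε.

δ = ε/3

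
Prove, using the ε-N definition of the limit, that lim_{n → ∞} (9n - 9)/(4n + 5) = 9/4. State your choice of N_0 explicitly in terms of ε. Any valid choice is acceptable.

Let ε > 0. For n ≥ 1, |(9n - 9)/(4n + 5) − (9/4)| = |-81|/(4(4n + 5)) = 81/(4(4n + 5)).
Since 4n + 5 ≥ 4n for n ≥ 1, this is ≤ 81/(4·4n) = (81/16)/n.
So |(9n - 9)/(4n + 5) − (9/4)| < ε whenever n > (81/16)/ε.
Take N_0 = (81/16)/ε. If n > N_0 then |(9n - 9)/(4n + 5) − (9/4)| ≤ (81/16)/n < ε.

N_0 = (81/16)/ε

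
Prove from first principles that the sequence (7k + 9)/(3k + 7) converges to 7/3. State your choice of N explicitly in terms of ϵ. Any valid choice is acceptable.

N = (22/9)/ϵ

Fix ϵ > 0. For k ≥ 1, |(7k + 9)/(3k + 7) − (7/3)| = |-22|/(3(3k + 7)) = 22/(3(3k + 7)).
Since 3k + 7 ≥ 3k for k ≥ 1, this is ≤ 22/(3·3k) = (22/9)/k.
So |(7k + 9)/(3k + 7) − (7/3)| < ϵ whenever k > (22/9)/ϵ.
Take N = (22/9)/ϵ. If k > N then |(7k + 9)/(3k + 7) − (7/3)| ≤ (22/9)/k < ϵ.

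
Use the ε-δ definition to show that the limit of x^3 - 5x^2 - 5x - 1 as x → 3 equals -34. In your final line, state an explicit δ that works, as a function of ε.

Let ε > 0. We want δ > 0 such that 0 < |x − 3| < δ implies |(x^3 - 5x^2 - 5x - 1) + 34| < ε.
(x^3 - 5x^2 - 5x - 1) + 34 = x^3 - 5x^2 - 5x + 33 = (x − 3)(x^2 - 2x - 11).
So |(x^3 - 5x^2 - 5x - 1) + 34| = |x − 3|·|x^2 - 2x - 11|.
Assume first that |x − 3| < 2, so |x| < 5. Then |x^2 - 2x - 11| ≤ 5^2 + 2·5 + 11 = 46.
Hence |(x^3 - 5x^2 - 5x - 1) + 34| ≤ 46|x − 3| < ε provided |x − 3| < ε/46.
Choosing δ = min(2, ε/46) ensures both conditions, hence |(x^3 - 5x^2 - 5x - 1) + 34| < ε.

δ = min(2, ε/46)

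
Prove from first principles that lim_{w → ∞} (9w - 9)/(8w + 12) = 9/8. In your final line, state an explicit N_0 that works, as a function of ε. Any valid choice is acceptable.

Fix ε > 0. We seek N_0 > 0 such that w > N_0 implies |(9w - 9)/(8w + 12) − (9/8)| < ε.
(9w - 9)/(8w + 12) − (9/8) = (8(9w - 9) − 9(8w + 12)) / (8(8w + 12)) = -180/(8(8w + 12)).
For w > 0 we have 8w + 12 > 8w, so |(9w - 9)/(8w + 12) − (9/8)| = 180/(8(8w + 12)) < 180/(8·8w) = (45/16)/w.
Thus |(9w - 9)/(8w + 12) − (9/8)| < ε whenever w > (45/16)/ε.
Take N_0 = (45/16)/ε. If w > N_0 then |(9w - 9)/(8w + 12) − (9/8)| < (45/16)/w < ε.

N_0 = (45/16)/ε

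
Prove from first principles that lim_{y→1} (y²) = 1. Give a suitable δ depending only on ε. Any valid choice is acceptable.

Suppose ε > 0. We seek δ > 0 with 0 < |y − 1| < δ ⇒ |y² − 1| < ε.
Factor: y² − 1 = (y − 1)(y + 1), so |y² − 1| = |y − 1|·|y + 1|.
Impose δ ≤ 2 so that |y| < 3; then |y + 1| ≤ 4.
Hence |y² − 1| ≤ 4|y − 1|, which is < ε once |y − 1| < ε/4.
Take δ = min(2, ε/4). If 0 < |y − 1| < δ then both bounds hold and |y² − 1| ≤ 4|y − 1| < 4·(ε/4) = ε.

δ = min(2, ε/4)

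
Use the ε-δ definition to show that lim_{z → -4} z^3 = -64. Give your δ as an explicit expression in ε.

Let ε > 0 be given. We seek δ > 0 with 0 < |z + 4| < δ ⇒ |z^3 + 64| < ε.
Factor: z^3 + 64 = (z + 4)(z^2 - 4z + 16), so |z^3 + 64| = |z + 4|·|z^2 - 4z + 16|.
Restrict δ ≤ 2. Then |z + 4| < 2 gives |z| < 6, so by the triangle inequality |z^2 - 4z + 16| ≤ 6^2 + 4·6 + 16 = 76.
Hence |z^3 + 64| ≤ 76|z + 4|, which is < ε once |z + 4| < ε/76.
Take δ = min(2, ε/76). If 0 < |z + 4| < δ then both bounds hold and |z^3 + 64| ≤ 76|z + 4| < 76·(ε/76) = ε.

δ = min(2, ε/76)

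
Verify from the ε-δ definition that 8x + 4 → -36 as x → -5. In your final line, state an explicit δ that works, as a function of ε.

δ = ε/8

Suppose ε > 0. We need δ > 0 so that 0 < |x + 5| < δ implies |(8x + 4) + 36| < ε.
|(8x + 4) + 36| = |8x + 40| = 8|x + 5|.
So 8|x + 5| < ε exactly when |x + 5| < ε/8.
Choosing δ = ε/8 gives |(8x + 4) + 36| = 8|x + 5| < ε whenever |x + 5| < δ.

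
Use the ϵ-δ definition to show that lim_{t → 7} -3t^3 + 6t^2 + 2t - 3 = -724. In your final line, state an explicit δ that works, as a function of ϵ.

Fix ϵ > 0. We want δ > 0 such that 0 < |t − 7| < δ implies |(-3t^3 + 6t^2 + 2t - 3) + 724| < ϵ.
(-3t^3 + 6t^2 + 2t - 3) + 724 = -3t^3 + 6t^2 + 2t + 721 = (t − 7)(-3t^2 - 15t - 103).
So |(-3t^3 + 6t^2 + 2t - 3) + 724| = |t − 7|·|-3t^2 - 15t - 103|.
Require δ ≤ 1. Then |t − 7| < 1 gives |t| < 8, and by the triangle inequality |-3t^2 - 15t - 103| ≤ 3·8^2 + 15·8 + 103 = 415.
Hence |(-3t^3 + 6t^2 + 2t - 3) + 724| ≤ 415|t − 7| < ϵ provided |t − 7| < ϵ/415.
Choosing δ = min(1, ϵ/415) ensures both conditions, hence |(-3t^3 + 6t^2 + 2t - 3) + 724| < ϵ.

δ = min(1, ϵ/415)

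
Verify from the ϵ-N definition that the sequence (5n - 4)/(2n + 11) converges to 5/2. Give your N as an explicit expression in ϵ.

N = (63/4)/ϵ

Suppose ϵ > 0. For n ≥ 1, |(5n - 4)/(2n + 11) − (5/2)| = |-63|/(2(2n + 11)) = 63/(2(2n + 11)).
Since 2n + 11 ≥ 2n for n ≥ 1, this is ≤ 63/(2·2n) = (63/4)/n.
So |(5n - 4)/(2n + 11) − (5/2)| < ϵ whenever n > (63/4)/ϵ.
Take N = (63/4)/ϵ. If n > N then |(5n - 4)/(2n + 11) − (5/2)| ≤ (63/4)/n < ϵ.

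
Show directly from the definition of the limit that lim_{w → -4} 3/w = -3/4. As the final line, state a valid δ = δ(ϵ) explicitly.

Let ϵ > 0 be given. We seek δ > 0 such that 0 < |w + 4| < δ implies |3/w + 3/4| < ϵ.
|3/w + 3/4| = 3·|-4 − w|/(4·|w|) = 3|w + 4|/(4|w|).
Require δ ≤ 2 so that |w| > 4 − 2 = 2, hence 4|w| > 8.
Then |3/w + 3/4| < 3|w + 4|/8, which is < ϵ when |w + 4| < (8/3)ϵ.
Take δ = min(2, (8/3)ϵ). Then 0 < |w + 4| < δ gives both |w + 4| < 2 and |w + 4| < (8/3)ϵ, so |3/w + 3/4| < ϵ.

δ = min(2, (8/3)ϵ)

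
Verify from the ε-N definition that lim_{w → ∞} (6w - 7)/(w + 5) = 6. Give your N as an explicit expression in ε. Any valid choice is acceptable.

Suppose ε > 0. We seek N > 0 such that w > N implies |(6w - 7)/(w + 5) − 6| < ε.
(6w - 7)/(w + 5) − 6 = ((6w - 7) − 6(w + 5)) / ((w + 5)) = -37/((w + 5)).
For w > 0 we have w + 5 > w, so |(6w - 7)/(w + 5) − 6| = 37/((w + 5)) < 37/(w) = 37/w.
Thus |(6w - 7)/(w + 5) − 6| < ε whenever w > 37/ε.
Take N = 37/ε. If w > N then |(6w - 7)/(w + 5) − 6| < 37/w < ε.

N = 37/ε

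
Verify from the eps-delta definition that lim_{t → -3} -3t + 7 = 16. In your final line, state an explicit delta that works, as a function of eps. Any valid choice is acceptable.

delta = eps/3

Fix eps > 0. We need delta > 0 so that 0 < |t + 3| < delta implies |(-3t + 7) − 16| < eps.
Since (-3t + 7) − 16 = -3(t + 3), we have |(-3t + 7) − 16| = 3|t + 3|.
Thus it suffices that |t + 3| < eps/3.
Take delta = eps/3. If 0 < |t + 3| < delta then |(-3t + 7) − 16| = 3|t + 3| < 3·(eps/3) = eps.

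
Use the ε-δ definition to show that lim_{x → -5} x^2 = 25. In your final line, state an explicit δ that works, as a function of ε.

Fix ε > 0. We seek δ > 0 with 0 < |x + 5| < δ ⇒ |x^2 − 25| < ε.
Factor: x^2 − 25 = (x + 5)(x - 5), so |x^2 − 25| = |x + 5|·|x - 5|.
Impose δ ≤ 2 so that |x| < 7; then |x - 5| ≤ 12.
Hence |x^2 − 25| ≤ 12|x + 5|, which is < ε once |x + 5| < ε/12.
Take δ = min(2, ε/12). If 0 < |x + 5| < δ then both bounds hold and |x^2 − 25| ≤ 12|x + 5| < 12·(ε/12) = ε.

δ = min(2, ε/12)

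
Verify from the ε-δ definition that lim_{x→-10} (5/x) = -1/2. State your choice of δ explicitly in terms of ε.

Let ε > 0. We seek δ > 0 such that 0 < |x + 10| < δ implies |5/x + 1/2| < ε.
|5/x + 1/2| = 5·|-10 − x|/(10·|x|) = 5|x + 10|/(10|x|).
Restrict δ ≤ 5. Then |x + 10| < 5 gives |x| > 5, so 10|x| > 50.
Then |5/x + 1/2| < 5|x + 10|/50, which is < ε when |x + 10| < 10ε.
Take δ = min(5, 10ε). Then 0 < |x + 10| < δ gives both |x + 10| < 5 and |x + 10| < 10ε, so |5/x + 1/2| < ε.

δ = min(5, 10ε)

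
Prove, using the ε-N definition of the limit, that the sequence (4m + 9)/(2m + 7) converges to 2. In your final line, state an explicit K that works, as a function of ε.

Let ε > 0. For m ≥ 1, |(4m + 9)/(2m + 7) − 2| = |-10|/(2(2m + 7)) = 10/(2(2m + 7)).
Since 2m + 7 ≥ 2m for m ≥ 1, this is ≤ 10/(2·2m) = (5/2)/m.
So |(4m + 9)/(2m + 7) − 2| < ε whenever m > (5/2)/ε.
Take K = (5/2)/ε. If m > K then |(4m + 9)/(2m + 7) − 2| ≤ (5/2)/m < ε.

K = (5/2)/ε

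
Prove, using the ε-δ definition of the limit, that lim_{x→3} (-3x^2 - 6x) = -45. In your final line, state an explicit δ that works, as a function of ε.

Let ε > 0 be given. We want δ > 0 such that 0 < |x − 3| < δ implies |(-3x^2 - 6x) + 45| < ε.
(-3x^2 - 6x) + 45 = -3x^2 - 6x + 45 = (x − 3)(-3x - 15).
So |(-3x^2 - 6x) + 45| = |x − 3|·|-3x - 15|.
Require δ ≤ 1. Then |x − 3| < 1 gives |x| < 4, and by the triangle inequality |-3x - 15| ≤ 3·4 + 15 = 27.
Hence |(-3x^2 - 6x) + 45| ≤ 27|x − 3| < ε provided |x − 3| < ε/27.
Take δ = min(1, ε/27). Then 0 < |x − 3| < δ gives both |x − 3| < 1 and |x − 3| < ε/27, so |(-3x^2 - 6x) + 45| < ε.

δ = min(1, ε/27)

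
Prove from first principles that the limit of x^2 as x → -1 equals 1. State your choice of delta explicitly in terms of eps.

delta = min(1, eps/3)

Suppose eps > 0. We seek delta > 0 with 0 < |x + 1| < delta ⇒ |x^2 − 1| < eps.
Factor: x^2 − 1 = (x + 1)(x - 1), so |x^2 − 1| = |x + 1|·|x - 1|.
Impose delta ≤ 1 so that |x| < 2; then |x - 1| ≤ 3.
Hence |x^2 − 1| ≤ 3|x + 1|, which is < eps once |x + 1| < eps/3.
Take delta = min(1, eps/3). If 0 < |x + 1| < delta then both bounds hold and |x^2 − 1| ≤ 3|x + 1| < 3·(eps/3) = eps.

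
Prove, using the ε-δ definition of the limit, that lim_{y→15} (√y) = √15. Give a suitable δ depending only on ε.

Suppose ε > 0. We want δ > 0 such that 0 < |y − 15| < δ implies |√y − √15| < ε.
Multiplying by the conjugate, |√y − √15| = |y − 15|/(√y + √15).
Restrict δ ≤ 15 so that |y − 15| < 15 forces y > 0, and then √y + √15 > √15.
Hence |√y − √15| < |y − 15|/√15, which is < ε once |y − 15| < √15·ε.
Take δ = min(15, √15·ε). If 0 < |y − 15| < δ then y > 0 and |√y − √15| < |y − 15|/√15 < ε.

δ = min(15, √15·ε)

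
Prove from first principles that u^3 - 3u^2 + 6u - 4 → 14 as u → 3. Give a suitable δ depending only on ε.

δ = min(2, ε/31)

Suppose ε > 0. We want δ > 0 such that 0 < |u − 3| < δ implies |(u^3 - 3u^2 + 6u - 4) − 14| < ε.
(u^3 - 3u^2 + 6u - 4) − 14 = u^3 - 3u^2 + 6u - 18 = (u − 3)(u^2 + 6).
So |(u^3 - 3u^2 + 6u - 4) − 14| = |u − 3|·|u^2 + 6|.
Require δ ≤ 2. Then |u − 3| < 2 gives |u| < 5, and by the triangle inequality |u^2 + 6| ≤ 5^2 + 6 = 31.
Hence |(u^3 - 3u^2 + 6u - 4) − 14| ≤ 31|u − 3| < ε provided |u − 3| < ε/31.
Take δ = min(2, ε/31). Then 0 < |u − 3| < δ gives both |u − 3| < 2 and |u − 3| < ε/31, so |(u^3 - 3u^2 + 6u - 4) − 14| < ε.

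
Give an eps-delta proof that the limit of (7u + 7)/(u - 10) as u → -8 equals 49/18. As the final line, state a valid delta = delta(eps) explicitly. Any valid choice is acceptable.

Let eps > 0. We want delta > 0 with 0 < |u + 8| < delta ⇒ |(7u + 7)/(u - 10) − (49/18)| < eps.
Combining over a common denominator, (7u + 7)/(u - 10) − (49/18) = [(7u + 7)·(-18) − (-49)·(u - 10)] / [(-18)·(u - 10)] = -77(u + 8) / ((-18)(u - 10)).
So |(7u + 7)/(u - 10) − (49/18)| = 77|u + 8| / (18·|u − 10|).
Restrict delta ≤ 9. Then |u + 8| < 9 gives |u − 10| = |(u + 8) + (-18)| ≥ 18 − 9 = 9.
Hence |(7u + 7)/(u - 10) − (49/18)| < 77|u + 8|/(18·9) = (77/162)|u + 8|, which is < eps once |u + 8| < (162/77)eps.
Take delta = min(9, (162/77)eps). Then 0 < |u + 8| < delta forces both bounds, so |(7u + 7)/(u - 10) − (49/18)| < eps.

delta = min(9, (162/77)eps)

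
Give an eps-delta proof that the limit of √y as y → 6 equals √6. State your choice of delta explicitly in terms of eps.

Let eps > 0. We want delta > 0 such that 0 < |y − 6| < delta implies |√y − √6| < eps.
Rationalise: √y − √6 = (y − 6)/(√y + √6), so |√y − √6| = |y − 6|/(√y + √6).
Restrict delta ≤ 6 so that |y − 6| < 6 forces y > 0, and then √y + √6 > √6.
Hence |√y − √6| < |y − 6|/√6, which is < eps once |y − 6| < √6·eps.
Take delta = min(6, √6·eps). If 0 < |y − 6| < delta then y > 0 and |√y − √6| < |y − 6|/√6 < eps.

delta = min(6, √6·eps)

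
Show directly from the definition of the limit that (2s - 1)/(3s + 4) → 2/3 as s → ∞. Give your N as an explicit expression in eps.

Let eps > 0 be given. We seek N > 0 such that s > N implies |(2s - 1)/(3s + 4) − (2/3)| < eps.
(2s - 1)/(3s + 4) − (2/3) = (3(2s - 1) − 2(3s + 4)) / (3(3s + 4)) = -11/(3(3s + 4)).
For s > 0 we have 3s + 4 > 3s, so |(2s - 1)/(3s + 4) − (2/3)| = 11/(3(3s + 4)) < 11/(3·3s) = (11/9)/s.
Thus |(2s - 1)/(3s + 4) − (2/3)| < eps whenever s > (11/9)/eps.
Take N = (11/9)/eps. If s > N then |(2s - 1)/(3s + 4) − (2/3)| < (11/9)/s < eps.

N = (11/9)/eps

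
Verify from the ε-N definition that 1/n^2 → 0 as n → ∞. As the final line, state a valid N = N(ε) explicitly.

Let ε > 0. For n ≥ 1, |1/n^2 − 0| = 1/n^2.
1/n^2 < ε ⇔ n^2 > 1/ε ⇔ n > (1/ε)^{1/2}.
Take N = (1/ε)^{1/2}. Then n > N implies 1/n^2 < ε.

N = (1/ε)^{1/2}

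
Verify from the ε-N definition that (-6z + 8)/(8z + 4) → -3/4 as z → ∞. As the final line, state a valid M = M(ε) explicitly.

Suppose ε > 0. We seek M > 0 such that z > M implies |(-6z + 8)/(8z + 4) + 3/4| < ε.
(-6z + 8)/(8z + 4) + 3/4 = (8(-6z + 8) − (-6)(8z + 4)) / (8(8z + 4)) = 88/(8(8z + 4)).
For z > 0 we have 8z + 4 > 8z, so |(-6z + 8)/(8z + 4) + 3/4| = 88/(8(8z + 4)) < 88/(8·8z) = (11/8)/z.
Thus |(-6z + 8)/(8z + 4) + 3/4| < ε whenever z > (11/8)/ε.
Take M = (11/8)/ε. If z > M then |(-6z + 8)/(8z + 4) + 3/4| < (11/8)/z < ε.

M = (11/8)/ε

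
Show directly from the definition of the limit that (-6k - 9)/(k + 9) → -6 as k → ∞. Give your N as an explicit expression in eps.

N = 45/eps

Suppose eps > 0. For k ≥ 1, |(-6k - 9)/(k + 9) + 6| = |45|/((k + 9)) = 45/((k + 9)).
Since k + 9 ≥ k for k ≥ 1, this is ≤ 45/(k) = 45/k.
So |(-6k - 9)/(k + 9) + 6| < eps whenever k > 45/eps.
Take N = 45/eps. If k > N then |(-6k - 9)/(k + 9) + 6| ≤ 45/k < eps.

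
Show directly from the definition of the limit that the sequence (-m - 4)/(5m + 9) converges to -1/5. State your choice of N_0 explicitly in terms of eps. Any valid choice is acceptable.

Suppose eps > 0. For m ≥ 1, |(-m - 4)/(5m + 9) + 1/5| = |-11|/(5(5m + 9)) = 11/(5(5m + 9)).
Since 5m + 9 ≥ 5m for m ≥ 1, this is ≤ 11/(5·5m) = (11/25)/m.
So |(-m - 4)/(5m + 9) + 1/5| < eps whenever m > (11/25)/eps.
Take N_0 = (11/25)/eps. If m > N_0 then |(-m - 4)/(5m + 9) + 1/5| ≤ (11/25)/m < eps.

N_0 = (11/25)/eps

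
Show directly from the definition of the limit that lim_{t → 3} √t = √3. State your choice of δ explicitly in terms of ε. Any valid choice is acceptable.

Let ε > 0. We want δ > 0 such that 0 < |t − 3| < δ implies |√t − √3| < ε.
Multiplying by the conjugate, |√t − √3| = |t − 3|/(√t + √3).
Restrict δ ≤ 3 so that |t − 3| < 3 forces t > 0, and then √t + √3 > √3.
Hence |√t − √3| < |t − 3|/√3, which is < ε once |t − 3| < √3·ε.
Take δ = min(3, √3·ε). If 0 < |t − 3| < δ then t > 0 and |√t − √3| < |t − 3|/√3 < ε.

δ = min(3, √3·ε)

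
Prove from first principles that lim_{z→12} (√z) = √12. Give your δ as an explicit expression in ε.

Let ε > 0. We want δ > 0 such that 0 < |z − 12| < δ implies |√z − √12| < ε.
Rationalise: √z − √12 = (z − 12)/(√z + √12), so |√z − √12| = |z − 12|/(√z + √12).
Restrict δ ≤ 12 so that |z − 12| < 12 forces z > 0, and then √z + √12 > √12.
Hence |√z − √12| < |z − 12|/√12, which is < ε once |z − 12| < √12·ε.
Take δ = min(12, √12·ε). If 0 < |z − 12| < δ then z > 0 and |√z − √12| < |z − 12|/√12 < ε.

δ = min(12, √12·ε)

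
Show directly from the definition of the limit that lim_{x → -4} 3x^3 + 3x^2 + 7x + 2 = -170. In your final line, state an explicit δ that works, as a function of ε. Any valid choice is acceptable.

δ = min(1, ε/163)

Let ε > 0. We want δ > 0 such that 0 < |x + 4| < δ implies |(3x^3 + 3x^2 + 7x + 2) + 170| < ε.
(3x^3 + 3x^2 + 7x + 2) + 170 = 3x^3 + 3x^2 + 7x + 172 = (x + 4)(3x^2 - 9x + 43).
So |(3x^3 + 3x^2 + 7x + 2) + 170| = |x + 4|·|3x^2 - 9x + 43|.
Require δ ≤ 1. Then |x + 4| < 1 gives |x| < 5, and by the triangle inequality |3x^2 - 9x + 43| ≤ 3·5^2 + 9·5 + 43 = 163.
Hence |(3x^3 + 3x^2 + 7x + 2) + 170| ≤ 163|x + 4| < ε provided |x + 4| < ε/163.
Take δ = min(1, ε/163). Then 0 < |x + 4| < δ gives both |x + 4| < 1 and |x + 4| < ε/163, so |(3x^3 + 3x^2 + 7x + 2) + 170| < ε.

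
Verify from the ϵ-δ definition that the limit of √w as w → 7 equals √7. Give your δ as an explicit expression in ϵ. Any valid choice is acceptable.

Let ϵ > 0. We want δ > 0 such that 0 < |w − 7| < δ implies |√w − √7| < ϵ.
Rationalise: √w − √7 = (w − 7)/(√w + √7), so |√w − √7| = |w − 7|/(√w + √7).
Restrict δ ≤ 7 so that |w − 7| < 7 forces w > 0, and then √w + √7 > √7.
Hence |√w − √7| < |w − 7|/√7, which is < ϵ once |w − 7| < √7·ϵ.
Take δ = min(7, √7·ϵ). If 0 < |w − 7| < δ then w > 0 and |√w − √7| < |w − 7|/√7 < ϵ.

δ = min(7, √7·ϵ)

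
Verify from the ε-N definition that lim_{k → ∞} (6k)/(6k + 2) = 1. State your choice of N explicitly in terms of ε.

Let ε > 0. For k ≥ 1, |(6k)/(6k + 2) − 1| = |-12|/(6(6k + 2)) = 12/(6(6k + 2)).
Since 6k + 2 ≥ 6k for k ≥ 1, this is ≤ 12/(6·6k) = (1/3)/k.
So |(6k)/(6k + 2) − 1| < ε whenever k > (1/3)/ε.
Take N = (1/3)/ε. If k > N then |(6k)/(6k + 2) − 1| ≤ (1/3)/k < ε.

N = (1/3)/ε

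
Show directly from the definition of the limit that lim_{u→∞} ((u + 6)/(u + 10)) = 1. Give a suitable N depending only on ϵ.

Let ϵ > 0 be given. We seek N > 0 such that u > N implies |(u + 6)/(u + 10) − 1| < ϵ.
(u + 6)/(u + 10) − 1 = ((u + 6) − (u + 10)) / ((u + 10)) = -4/((u + 10)).
For u > 0 we have u + 10 > u, so |(u + 6)/(u + 10) − 1| = 4/((u + 10)) < 4/(u) = 4/u.
Thus |(u + 6)/(u + 10) − 1| < ϵ whenever u > 4/ϵ.
Take N = 4/ϵ. If u > N then |(u + 6)/(u + 10) − 1| < 4/u < ϵ.

N = 4/ϵ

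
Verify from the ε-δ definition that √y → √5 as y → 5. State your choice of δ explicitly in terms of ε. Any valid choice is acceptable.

Let ε > 0. We want δ > 0 such that 0 < |y − 5| < δ implies |√y − √5| < ε.
Multiplying by the conjugate, |√y − √5| = |y − 5|/(√y + √5).
Restrict δ ≤ 5 so that |y − 5| < 5 forces y > 0, and then √y + √5 > √5.
Hence |√y − √5| < |y − 5|/√5, which is < ε once |y − 5| < √5·ε.
Take δ = min(5, √5·ε). If 0 < |y − 5| < δ then y > 0 and |√y − √5| < |y − 5|/√5 < ε.

δ = min(5, √5·ε)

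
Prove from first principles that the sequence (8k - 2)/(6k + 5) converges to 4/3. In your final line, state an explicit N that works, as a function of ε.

N = (13/9)/ε

Suppose ε > 0. For k ≥ 1, |(8k - 2)/(6k + 5) − (4/3)| = |-52|/(6(6k + 5)) = 52/(6(6k + 5)).
Since 6k + 5 ≥ 6k for k ≥ 1, this is ≤ 52/(6·6k) = (13/9)/k.
So |(8k - 2)/(6k + 5) − (4/3)| < ε whenever k > (13/9)/ε.
Take N = (13/9)/ε. If k > N then |(8k - 2)/(6k + 5) − (4/3)| ≤ (13/9)/k < ε.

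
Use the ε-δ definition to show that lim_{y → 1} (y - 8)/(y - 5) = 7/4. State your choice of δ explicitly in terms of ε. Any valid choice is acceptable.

Let ε > 0. We want δ > 0 with 0 < |y − 1| < δ ⇒ |(y - 8)/(y - 5) − (7/4)| < ε.
Combining over a common denominator, (y - 8)/(y - 5) − (7/4) = [(y - 8)·(-4) − (-7)·(y - 5)] / [(-4)·(y - 5)] = 3(y − 1) / ((-4)(y - 5)).
So |(y - 8)/(y - 5) − (7/4)| = 3|y − 1| / (4·|y − 5|).
Restrict δ ≤ 2. Then |y − 1| < 2 gives |y − 5| = |(y − 1) + (-4)| ≥ 4 − 2 = 2.
Hence |(y - 8)/(y - 5) − (7/4)| < 3|y − 1|/(4·2) = (3/8)|y − 1|, which is < ε once |y − 1| < (8/3)ε.
Take δ = min(2, (8/3)ε). Then 0 < |y − 1| < δ forces both bounds, so |(y - 8)/(y - 5) − (7/4)| < ε.

δ = min(2, (8/3)ε)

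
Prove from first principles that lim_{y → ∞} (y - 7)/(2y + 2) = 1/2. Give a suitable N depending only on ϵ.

Suppose ϵ > 0. We seek N > 0 such that y > N implies |(y - 7)/(2y + 2) − (1/2)| < ϵ.
(y - 7)/(2y + 2) − (1/2) = (2(y - 7) − (2y + 2)) / (2(2y + 2)) = -16/(2(2y + 2)).
For y > 0 we have 2y + 2 > 2y, so |(y - 7)/(2y + 2) − (1/2)| = 16/(2(2y + 2)) < 16/(2·2y) = 4/y.
Thus |(y - 7)/(2y + 2) − (1/2)| < ϵ whenever y > 4/ϵ.
Take N = 4/ϵ. If y > N then |(y - 7)/(2y + 2) − (1/2)| < 4/y < ϵ.

N = 4/ϵ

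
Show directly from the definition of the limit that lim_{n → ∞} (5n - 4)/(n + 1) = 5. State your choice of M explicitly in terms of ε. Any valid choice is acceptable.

Fix ε > 0. For n ≥ 1, |(5n - 4)/(n + 1) − 5| = |-9|/((n + 1)) = 9/((n + 1)).
Since n + 1 ≥ n for n ≥ 1, this is ≤ 9/(n) = 9/n.
So |(5n - 4)/(n + 1) − 5| < ε whenever n > 9/ε.
Take M = 9/ε. If n > M then |(5n - 4)/(n + 1) − 5| ≤ 9/n < ε.

M = 9/ε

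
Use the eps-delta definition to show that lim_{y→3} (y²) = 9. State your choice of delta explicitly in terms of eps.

Let eps > 0. We seek delta > 0 with 0 < |y − 3| < delta ⇒ |y² − 9| < eps.
Factor: y² − 9 = (y − 3)(y + 3), so |y² − 9| = |y − 3|·|y + 3|.
Restrict delta ≤ 2. Then |y − 3| < 2 gives |y| < 5, so by the triangle inequality |y + 3| ≤ 5 + 3 = 8.
Hence |y² − 9| ≤ 8|y − 3|, which is < eps once |y − 3| < eps/8.
Take delta = min(2, eps/8). If 0 < |y − 3| < delta then both bounds hold and |y² − 9| ≤ 8|y − 3| < 8·(eps/8) = eps.

delta = min(2, eps/8)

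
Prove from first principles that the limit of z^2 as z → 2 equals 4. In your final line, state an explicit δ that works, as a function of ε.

Let ε > 0. We seek δ > 0 with 0 < |z − 2| < δ ⇒ |z^2 − 4| < ε.
Factor: z^2 − 4 = (z − 2)(z + 2), so |z^2 − 4| = |z − 2|·|z + 2|.
Impose δ ≤ 1 so that |z| < 3; then |z + 2| ≤ 5.
Hence |z^2 − 4| ≤ 5|z − 2|, which is < ε once |z − 2| < ε/5.
Take δ = min(1, ε/5). If 0 < |z − 2| < δ then both bounds hold and |z^2 − 4| ≤ 5|z − 2| < 5·(ε/5) = ε.

δ = min(1, ε/5)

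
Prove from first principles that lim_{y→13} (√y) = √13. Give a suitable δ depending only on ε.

δ = min(13, √13·ε)

Let ε > 0. We want δ > 0 such that 0 < |y − 13| < δ implies |√y − √13| < ε.
Multiplying by the conjugate, |√y − √13| = |y − 13|/(√y + √13).
Restrict δ ≤ 13 so that |y − 13| < 13 forces y > 0, and then √y + √13 > √13.
Hence |√y − √13| < |y − 13|/√13, which is < ε once |y − 13| < √13·ε.
Take δ = min(13, √13·ε). If 0 < |y − 13| < δ then y > 0 and |√y − √13| < |y − 13|/√13 < ε.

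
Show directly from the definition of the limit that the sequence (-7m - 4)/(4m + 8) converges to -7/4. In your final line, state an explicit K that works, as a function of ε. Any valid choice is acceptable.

Let ε > 0. For m ≥ 1, |(-7m - 4)/(4m + 8) + 7/4| = |40|/(4(4m + 8)) = 40/(4(4m + 8)).
Since 4m + 8 ≥ 4m for m ≥ 1, this is ≤ 40/(4·4m) = (5/2)/m.
So |(-7m - 4)/(4m + 8) + 7/4| < ε whenever m > (5/2)/ε.
Take K = (5/2)/ε. If m > K then |(-7m - 4)/(4m + 8) + 7/4| ≤ (5/2)/m < ε.

K = (5/2)/ε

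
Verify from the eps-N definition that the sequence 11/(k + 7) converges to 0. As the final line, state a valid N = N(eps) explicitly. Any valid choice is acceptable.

Let eps > 0 be given. For k ≥ 1, |11/(k + 7) − 0| = 11/(k + 7) ≤ 11/k.
We need 11/k < eps, i.e. k > 11/eps.
Take N = 11/eps. If k > N then |11/(k + 7)| ≤ 11/k < eps.

N = 11/eps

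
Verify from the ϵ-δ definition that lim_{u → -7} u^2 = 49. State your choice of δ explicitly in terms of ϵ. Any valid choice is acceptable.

Suppose ϵ > 0. We seek δ > 0 with 0 < |u + 7| < δ ⇒ |u^2 − 49| < ϵ.
Factor: u^2 − 49 = (u + 7)(u - 7), so |u^2 − 49| = |u + 7|·|u - 7|.
Restrict δ ≤ 2. Then |u + 7| < 2 gives |u| < 9, so by the triangle inequality |u - 7| ≤ 9 + 7 = 16.
Hence |u^2 − 49| ≤ 16|u + 7|, which is < ϵ once |u + 7| < ϵ/16.
Take δ = min(2, ϵ/16). If 0 < |u + 7| < δ then both bounds hold and |u^2 − 49| ≤ 16|u + 7| < 16·(ϵ/16) = ϵ.

δ = min(2, ϵ/16)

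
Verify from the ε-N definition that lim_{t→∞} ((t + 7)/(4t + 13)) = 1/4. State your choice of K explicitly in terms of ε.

K = (15/16)/ε

Let ε > 0 be given. We seek K > 0 such that t > K implies |(t + 7)/(4t + 13) − (1/4)| < ε.
(t + 7)/(4t + 13) − (1/4) = (4(t + 7) − (4t + 13)) / (4(4t + 13)) = 15/(4(4t + 13)).
For t > 0 we have 4t + 13 > 4t, so |(t + 7)/(4t + 13) − (1/4)| = 15/(4(4t + 13)) < 15/(4·4t) = (15/16)/t.
Thus |(t + 7)/(4t + 13) − (1/4)| < ε whenever t > (15/16)/ε.
Take K = (15/16)/ε. If t > K then |(t + 7)/(4t + 13) − (1/4)| < (15/16)/t < ε.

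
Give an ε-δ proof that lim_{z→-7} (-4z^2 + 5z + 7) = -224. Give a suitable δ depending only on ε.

Fix ε > 0. We want δ > 0 such that 0 < |z + 7| < δ implies |(-4z^2 + 5z + 7) + 224| < ε.
(-4z^2 + 5z + 7) + 224 = -4z^2 + 5z + 231 = (z + 7)(-4z + 33).
So |(-4z^2 + 5z + 7) + 224| = |z + 7|·|-4z + 33|.
Assume first that |z + 7| < 1, so |z| < 8. Then |-4z + 33| ≤ 4·8 + 33 = 65.
Hence |(-4z^2 + 5z + 7) + 224| ≤ 65|z + 7| < ε provided |z + 7| < ε/65.
Choosing δ = min(1, ε/65) ensures both conditions, hence |(-4z^2 + 5z + 7) + 224| < ε.

δ = min(1, ε/65)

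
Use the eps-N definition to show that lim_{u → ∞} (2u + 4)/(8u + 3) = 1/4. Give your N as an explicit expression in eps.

Let eps > 0 be given. We seek N > 0 such that u > N implies |(2u + 4)/(8u + 3) − (1/4)| < eps.
(2u + 4)/(8u + 3) − (1/4) = (8(2u + 4) − 2(8u + 3)) / (8(8u + 3)) = 26/(8(8u + 3)).
For u > 0 we have 8u + 3 > 8u, so |(2u + 4)/(8u + 3) − (1/4)| = 26/(8(8u + 3)) < 26/(8·8u) = (13/32)/u.
Thus |(2u + 4)/(8u + 3) − (1/4)| < eps whenever u > (13/32)/eps.
Take N = (13/32)/eps. If u > N then |(2u + 4)/(8u + 3) − (1/4)| < (13/32)/u < eps.

N = (13/32)/eps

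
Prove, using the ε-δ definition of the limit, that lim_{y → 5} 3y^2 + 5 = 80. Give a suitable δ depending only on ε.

Let ε > 0. We want δ > 0 such that 0 < |y − 5| < δ implies |(3y^2 + 5) − 80| < ε.
(3y^2 + 5) − 80 = 3y^2 - 75 = (y − 5)(3y + 15).
So |(3y^2 + 5) − 80| = |y − 5|·|3y + 15|.
Require δ ≤ 1. Then |y − 5| < 1 gives |y| < 6, and by the triangle inequality |3y + 15| ≤ 3·6 + 15 = 33.
Hence |(3y^2 + 5) − 80| ≤ 33|y − 5| < ε provided |y − 5| < ε/33.
Take δ = min(1, ε/33). Then 0 < |y − 5| < δ gives both |y − 5| < 1 and |y − 5| < ε/33, so |(3y^2 + 5) − 80| < ε.

δ = min(1, ε/33)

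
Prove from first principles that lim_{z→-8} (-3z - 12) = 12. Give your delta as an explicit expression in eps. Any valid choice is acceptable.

Let eps > 0. We need delta > 0 so that 0 < |z + 8| < delta implies |(-3z - 12) − 12| < eps.
|(-3z - 12) − 12| = |-3z - 24| = 3|z + 8|.
Thus it suffices that |z + 8| < eps/3.
Take delta = eps/3. If 0 < |z + 8| < delta then |(-3z - 12) − 12| = 3|z + 8| < 3·(eps/3) = eps.

delta = eps/3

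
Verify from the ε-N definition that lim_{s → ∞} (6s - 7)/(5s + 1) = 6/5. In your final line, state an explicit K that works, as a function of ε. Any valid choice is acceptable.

K = (41/25)/ε

Let ε > 0 be given. We seek K > 0 such that s > K implies |(6s - 7)/(5s + 1) − (6/5)| < ε.
(6s - 7)/(5s + 1) − (6/5) = (5(6s - 7) − 6(5s + 1)) / (5(5s + 1)) = -41/(5(5s + 1)).
For s > 0 we have 5s + 1 > 5s, so |(6s - 7)/(5s + 1) − (6/5)| = 41/(5(5s + 1)) < 41/(5·5s) = (41/25)/s.
Thus |(6s - 7)/(5s + 1) − (6/5)| < ε whenever s > (41/25)/ε.
Take K = (41/25)/ε. If s > K then |(6s - 7)/(5s + 1) − (6/5)| < (41/25)/s < ε.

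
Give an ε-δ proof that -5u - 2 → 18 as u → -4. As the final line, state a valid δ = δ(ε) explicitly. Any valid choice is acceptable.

δ = ε/5

Fix ε > 0. We need δ > 0 so that 0 < |u + 4| < δ implies |(-5u - 2) − 18| < ε.
Since (-5u - 2) − 18 = -5(u + 4), we have |(-5u - 2) − 18| = 5|u + 4|.
So 5|u + 4| < ε exactly when |u + 4| < ε/5.
Choosing δ = ε/5 gives |(-5u - 2) − 18| = 5|u + 4| < ε whenever |u + 4| < δ.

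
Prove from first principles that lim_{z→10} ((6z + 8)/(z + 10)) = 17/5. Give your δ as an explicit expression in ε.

Suppose ε > 0. We want δ > 0 with 0 < |z − 10| < δ ⇒ |(6z + 8)/(z + 10) − (17/5)| < ε.
Combining over a common denominator, (6z + 8)/(z + 10) − (17/5) = [(6z + 8)·20 − 68·(z + 10)] / [20·(z + 10)] = 52(z − 10) / (20(z + 10)).
So |(6z + 8)/(z + 10) − (17/5)| = 52|z − 10| / (20·|z + 10|).
Require δ ≤ 10, so |z + 10| ≥ |20| − |z − 10| > 20 − 10 = 10.
Hence |(6z + 8)/(z + 10) − (17/5)| < 52|z − 10|/(20·10) = (13/50)|z − 10|, which is < ε once |z − 10| < (50/13)ε.
Take δ = min(10, (50/13)ε). Then 0 < |z − 10| < δ forces both bounds, so |(6z + 8)/(z + 10) − (17/5)| < ε.

δ = min(10, (50/13)ε)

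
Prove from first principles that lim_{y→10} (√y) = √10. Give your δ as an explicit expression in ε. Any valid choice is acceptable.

Let ε > 0 be given. We want δ > 0 such that 0 < |y − 10| < δ implies |√y − √10| < ε.
Multiplying by the conjugate, |√y − √10| = |y − 10|/(√y + √10).
Restrict δ ≤ 10 so that |y − 10| < 10 forces y > 0, and then √y + √10 > √10.
Hence |√y − √10| < |y − 10|/√10, which is < ε once |y − 10| < √10·ε.
Take δ = min(10, √10·ε). If 0 < |y − 10| < δ then y > 0 and |√y − √10| < |y − 10|/√10 < ε.

δ = min(10, √10·ε)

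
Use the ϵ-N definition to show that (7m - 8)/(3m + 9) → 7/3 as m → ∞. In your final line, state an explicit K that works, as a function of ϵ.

K = (29/3)/ϵ

Fix ϵ > 0. For m ≥ 1, |(7m - 8)/(3m + 9) − (7/3)| = |-87|/(3(3m + 9)) = 87/(3(3m + 9)).
Since 3m + 9 ≥ 3m for m ≥ 1, this is ≤ 87/(3·3m) = (29/3)/m.
So |(7m - 8)/(3m + 9) − (7/3)| < ϵ whenever m > (29/3)/ϵ.
Take K = (29/3)/ϵ. If m > K then |(7m - 8)/(3m + 9) − (7/3)| ≤ (29/3)/m < ϵ.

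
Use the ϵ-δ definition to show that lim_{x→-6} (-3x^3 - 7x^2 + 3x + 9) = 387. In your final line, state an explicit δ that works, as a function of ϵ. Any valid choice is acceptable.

Suppose ϵ > 0. We want δ > 0 such that 0 < |x + 6| < δ implies |(-3x^3 - 7x^2 + 3x + 9) − 387| < ϵ.
(-3x^3 - 7x^2 + 3x + 9) − 387 = -3x^3 - 7x^2 + 3x - 378 = (x + 6)(-3x^2 + 11x - 63).
So |(-3x^3 - 7x^2 + 3x + 9) − 387| = |x + 6|·|-3x^2 + 11x - 63|.
Assume first that |x + 6| < 1, so |x| < 7. Then |-3x^2 + 11x - 63| ≤ 3·7^2 + 11·7 + 63 = 287.
Hence |(-3x^3 - 7x^2 + 3x + 9) − 387| ≤ 287|x + 6| < ϵ provided |x + 6| < ϵ/287.
Choosing δ = min(1, ϵ/287) ensures both conditions, hence |(-3x^3 - 7x^2 + 3x + 9) − 387| < ϵ.

δ = min(1, ϵ/287)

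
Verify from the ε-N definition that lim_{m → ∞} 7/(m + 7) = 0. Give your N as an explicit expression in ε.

N = 7/ε

Suppose ε > 0. For m ≥ 1, |7/(m + 7) − 0| = 7/(m + 7) ≤ 7/m.
We need 7/m < ε, i.e. m > 7/ε.
Take N = 7/ε. If m > N then |7/(m + 7)| ≤ 7/m < ε.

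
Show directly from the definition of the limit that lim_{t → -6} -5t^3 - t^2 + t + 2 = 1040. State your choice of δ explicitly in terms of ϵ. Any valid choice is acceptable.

Suppose ϵ > 0. We want δ > 0 such that 0 < |t + 6| < δ implies |(-5t^3 - t^2 + t + 2) − 1040| < ϵ.
(-5t^3 - t^2 + t + 2) − 1040 = -5t^3 - t^2 + t - 1038 = (t + 6)(-5t^2 + 29t - 173).
So |(-5t^3 - t^2 + t + 2) − 1040| = |t + 6|·|-5t^2 + 29t - 173|.
Require δ ≤ 1. Then |t + 6| < 1 gives |t| < 7, and by the triangle inequality |-5t^2 + 29t - 173| ≤ 5·7^2 + 29·7 + 173 = 621.
Hence |(-5t^3 - t^2 + t + 2) − 1040| ≤ 621|t + 6| < ϵ provided |t + 6| < ϵ/621.
Choosing δ = min(1, ϵ/621) ensures both conditions, hence |(-5t^3 - t^2 + t + 2) − 1040| < ϵ.

δ = min(1, ϵ/621)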